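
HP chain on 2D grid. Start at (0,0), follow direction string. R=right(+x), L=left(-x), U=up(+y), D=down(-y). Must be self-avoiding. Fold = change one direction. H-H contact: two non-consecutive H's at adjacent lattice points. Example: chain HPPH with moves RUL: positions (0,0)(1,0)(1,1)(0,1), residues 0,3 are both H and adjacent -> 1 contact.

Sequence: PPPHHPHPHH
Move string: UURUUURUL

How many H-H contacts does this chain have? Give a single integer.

Positions: [(0, 0), (0, 1), (0, 2), (1, 2), (1, 3), (1, 4), (1, 5), (2, 5), (2, 6), (1, 6)]
H-H contact: residue 6 @(1,5) - residue 9 @(1, 6)

Answer: 1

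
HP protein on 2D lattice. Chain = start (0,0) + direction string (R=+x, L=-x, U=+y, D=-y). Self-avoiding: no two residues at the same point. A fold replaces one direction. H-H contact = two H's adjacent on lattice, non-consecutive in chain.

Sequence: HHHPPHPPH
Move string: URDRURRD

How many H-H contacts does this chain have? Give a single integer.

Positions: [(0, 0), (0, 1), (1, 1), (1, 0), (2, 0), (2, 1), (3, 1), (4, 1), (4, 0)]
H-H contact: residue 2 @(1,1) - residue 5 @(2, 1)

Answer: 1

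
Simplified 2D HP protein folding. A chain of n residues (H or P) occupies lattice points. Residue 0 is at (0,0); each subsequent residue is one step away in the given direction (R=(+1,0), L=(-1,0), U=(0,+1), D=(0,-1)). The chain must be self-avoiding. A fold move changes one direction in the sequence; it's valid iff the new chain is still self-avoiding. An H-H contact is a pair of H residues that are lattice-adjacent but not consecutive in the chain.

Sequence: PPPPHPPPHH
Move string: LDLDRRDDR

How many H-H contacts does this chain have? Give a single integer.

Positions: [(0, 0), (-1, 0), (-1, -1), (-2, -1), (-2, -2), (-1, -2), (0, -2), (0, -3), (0, -4), (1, -4)]
No H-H contacts found.

Answer: 0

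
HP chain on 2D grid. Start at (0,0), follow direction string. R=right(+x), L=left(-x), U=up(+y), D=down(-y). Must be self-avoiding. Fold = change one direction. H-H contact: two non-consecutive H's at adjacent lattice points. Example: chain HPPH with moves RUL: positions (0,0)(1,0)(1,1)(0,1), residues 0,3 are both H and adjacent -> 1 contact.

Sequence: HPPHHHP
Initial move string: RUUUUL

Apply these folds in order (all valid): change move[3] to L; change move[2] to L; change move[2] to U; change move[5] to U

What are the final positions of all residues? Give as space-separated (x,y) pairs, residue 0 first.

Initial moves: RUUUUL
Fold: move[3]->L => RUULUL (positions: [(0, 0), (1, 0), (1, 1), (1, 2), (0, 2), (0, 3), (-1, 3)])
Fold: move[2]->L => RULLUL (positions: [(0, 0), (1, 0), (1, 1), (0, 1), (-1, 1), (-1, 2), (-2, 2)])
Fold: move[2]->U => RUULUL (positions: [(0, 0), (1, 0), (1, 1), (1, 2), (0, 2), (0, 3), (-1, 3)])
Fold: move[5]->U => RUULUU (positions: [(0, 0), (1, 0), (1, 1), (1, 2), (0, 2), (0, 3), (0, 4)])

Answer: (0,0) (1,0) (1,1) (1,2) (0,2) (0,3) (0,4)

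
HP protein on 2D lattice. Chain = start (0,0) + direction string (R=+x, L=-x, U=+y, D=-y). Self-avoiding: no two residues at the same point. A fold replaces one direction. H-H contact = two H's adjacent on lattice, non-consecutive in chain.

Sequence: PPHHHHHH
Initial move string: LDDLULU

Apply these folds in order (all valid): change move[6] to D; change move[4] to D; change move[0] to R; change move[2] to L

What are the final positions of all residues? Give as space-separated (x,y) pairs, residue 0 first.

Initial moves: LDDLULU
Fold: move[6]->D => LDDLULD (positions: [(0, 0), (-1, 0), (-1, -1), (-1, -2), (-2, -2), (-2, -1), (-3, -1), (-3, -2)])
Fold: move[4]->D => LDDLDLD (positions: [(0, 0), (-1, 0), (-1, -1), (-1, -2), (-2, -2), (-2, -3), (-3, -3), (-3, -4)])
Fold: move[0]->R => RDDLDLD (positions: [(0, 0), (1, 0), (1, -1), (1, -2), (0, -2), (0, -3), (-1, -3), (-1, -4)])
Fold: move[2]->L => RDLLDLD (positions: [(0, 0), (1, 0), (1, -1), (0, -1), (-1, -1), (-1, -2), (-2, -2), (-2, -3)])

Answer: (0,0) (1,0) (1,-1) (0,-1) (-1,-1) (-1,-2) (-2,-2) (-2,-3)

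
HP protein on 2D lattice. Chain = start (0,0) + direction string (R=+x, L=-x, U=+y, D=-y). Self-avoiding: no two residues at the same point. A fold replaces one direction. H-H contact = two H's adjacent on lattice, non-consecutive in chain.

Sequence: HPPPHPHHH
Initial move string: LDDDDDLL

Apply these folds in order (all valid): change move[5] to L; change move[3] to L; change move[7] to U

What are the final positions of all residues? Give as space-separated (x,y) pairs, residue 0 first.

Initial moves: LDDDDDLL
Fold: move[5]->L => LDDDDLLL (positions: [(0, 0), (-1, 0), (-1, -1), (-1, -2), (-1, -3), (-1, -4), (-2, -4), (-3, -4), (-4, -4)])
Fold: move[3]->L => LDDLDLLL (positions: [(0, 0), (-1, 0), (-1, -1), (-1, -2), (-2, -2), (-2, -3), (-3, -3), (-4, -3), (-5, -3)])
Fold: move[7]->U => LDDLDLLU (positions: [(0, 0), (-1, 0), (-1, -1), (-1, -2), (-2, -2), (-2, -3), (-3, -3), (-4, -3), (-4, -2)])

Answer: (0,0) (-1,0) (-1,-1) (-1,-2) (-2,-2) (-2,-3) (-3,-3) (-4,-3) (-4,-2)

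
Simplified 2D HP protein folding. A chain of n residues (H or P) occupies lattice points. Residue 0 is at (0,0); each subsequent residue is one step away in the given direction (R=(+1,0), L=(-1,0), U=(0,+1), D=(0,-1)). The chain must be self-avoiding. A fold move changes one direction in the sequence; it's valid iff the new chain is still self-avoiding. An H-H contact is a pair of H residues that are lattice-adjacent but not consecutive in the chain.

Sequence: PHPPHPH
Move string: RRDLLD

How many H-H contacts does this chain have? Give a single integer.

Positions: [(0, 0), (1, 0), (2, 0), (2, -1), (1, -1), (0, -1), (0, -2)]
H-H contact: residue 1 @(1,0) - residue 4 @(1, -1)

Answer: 1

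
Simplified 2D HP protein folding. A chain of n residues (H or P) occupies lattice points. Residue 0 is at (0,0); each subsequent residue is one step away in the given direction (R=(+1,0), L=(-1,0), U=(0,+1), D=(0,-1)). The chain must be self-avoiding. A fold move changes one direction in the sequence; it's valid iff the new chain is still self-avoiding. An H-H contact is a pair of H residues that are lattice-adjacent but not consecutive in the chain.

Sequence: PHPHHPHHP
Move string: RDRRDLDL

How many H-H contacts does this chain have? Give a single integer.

Positions: [(0, 0), (1, 0), (1, -1), (2, -1), (3, -1), (3, -2), (2, -2), (2, -3), (1, -3)]
H-H contact: residue 3 @(2,-1) - residue 6 @(2, -2)

Answer: 1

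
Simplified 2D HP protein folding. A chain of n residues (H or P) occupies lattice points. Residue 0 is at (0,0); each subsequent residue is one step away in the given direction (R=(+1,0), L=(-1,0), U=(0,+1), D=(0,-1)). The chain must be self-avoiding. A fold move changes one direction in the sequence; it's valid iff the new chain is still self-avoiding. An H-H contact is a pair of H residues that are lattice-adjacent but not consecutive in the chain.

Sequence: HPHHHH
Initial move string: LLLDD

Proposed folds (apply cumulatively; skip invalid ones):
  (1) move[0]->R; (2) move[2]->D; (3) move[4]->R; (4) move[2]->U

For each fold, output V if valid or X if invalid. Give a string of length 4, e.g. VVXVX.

Initial: LLLDD -> [(0, 0), (-1, 0), (-2, 0), (-3, 0), (-3, -1), (-3, -2)]
Fold 1: move[0]->R => RLLDD INVALID (collision), skipped
Fold 2: move[2]->D => LLDDD VALID
Fold 3: move[4]->R => LLDDR VALID
Fold 4: move[2]->U => LLUDR INVALID (collision), skipped

Answer: XVVX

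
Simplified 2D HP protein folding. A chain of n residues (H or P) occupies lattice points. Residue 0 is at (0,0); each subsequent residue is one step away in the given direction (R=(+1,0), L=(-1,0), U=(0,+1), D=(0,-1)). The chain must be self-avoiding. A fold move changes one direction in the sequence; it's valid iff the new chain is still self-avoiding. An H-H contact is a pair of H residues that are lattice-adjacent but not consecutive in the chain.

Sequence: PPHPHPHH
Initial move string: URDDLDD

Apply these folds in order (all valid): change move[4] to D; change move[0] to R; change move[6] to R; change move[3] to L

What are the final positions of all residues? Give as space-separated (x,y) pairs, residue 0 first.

Initial moves: URDDLDD
Fold: move[4]->D => URDDDDD (positions: [(0, 0), (0, 1), (1, 1), (1, 0), (1, -1), (1, -2), (1, -3), (1, -4)])
Fold: move[0]->R => RRDDDDD (positions: [(0, 0), (1, 0), (2, 0), (2, -1), (2, -2), (2, -3), (2, -4), (2, -5)])
Fold: move[6]->R => RRDDDDR (positions: [(0, 0), (1, 0), (2, 0), (2, -1), (2, -2), (2, -3), (2, -4), (3, -4)])
Fold: move[3]->L => RRDLDDR (positions: [(0, 0), (1, 0), (2, 0), (2, -1), (1, -1), (1, -2), (1, -3), (2, -3)])

Answer: (0,0) (1,0) (2,0) (2,-1) (1,-1) (1,-2) (1,-3) (2,-3)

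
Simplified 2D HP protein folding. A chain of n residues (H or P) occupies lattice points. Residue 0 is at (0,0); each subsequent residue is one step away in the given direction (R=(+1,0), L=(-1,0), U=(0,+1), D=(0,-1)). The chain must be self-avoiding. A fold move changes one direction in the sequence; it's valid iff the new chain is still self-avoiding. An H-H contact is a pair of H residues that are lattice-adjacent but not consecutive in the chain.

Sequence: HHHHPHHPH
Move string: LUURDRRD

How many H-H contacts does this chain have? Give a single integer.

Answer: 2

Derivation:
Positions: [(0, 0), (-1, 0), (-1, 1), (-1, 2), (0, 2), (0, 1), (1, 1), (2, 1), (2, 0)]
H-H contact: residue 0 @(0,0) - residue 5 @(0, 1)
H-H contact: residue 2 @(-1,1) - residue 5 @(0, 1)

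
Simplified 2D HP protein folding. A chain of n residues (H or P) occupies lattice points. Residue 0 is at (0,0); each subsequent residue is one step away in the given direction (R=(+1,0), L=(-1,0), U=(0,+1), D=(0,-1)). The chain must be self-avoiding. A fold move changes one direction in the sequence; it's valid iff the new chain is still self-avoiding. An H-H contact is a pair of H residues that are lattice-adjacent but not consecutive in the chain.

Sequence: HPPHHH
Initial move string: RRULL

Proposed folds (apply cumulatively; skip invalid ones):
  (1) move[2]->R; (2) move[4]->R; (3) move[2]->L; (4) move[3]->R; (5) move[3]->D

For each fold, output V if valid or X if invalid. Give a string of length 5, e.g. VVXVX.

Initial: RRULL -> [(0, 0), (1, 0), (2, 0), (2, 1), (1, 1), (0, 1)]
Fold 1: move[2]->R => RRRLL INVALID (collision), skipped
Fold 2: move[4]->R => RRULR INVALID (collision), skipped
Fold 3: move[2]->L => RRLLL INVALID (collision), skipped
Fold 4: move[3]->R => RRURL INVALID (collision), skipped
Fold 5: move[3]->D => RRUDL INVALID (collision), skipped

Answer: XXXXX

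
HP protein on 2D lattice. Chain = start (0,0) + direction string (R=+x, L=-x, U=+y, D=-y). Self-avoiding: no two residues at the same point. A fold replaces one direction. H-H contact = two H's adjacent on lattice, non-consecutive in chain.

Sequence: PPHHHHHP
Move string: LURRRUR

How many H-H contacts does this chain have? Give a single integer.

Positions: [(0, 0), (-1, 0), (-1, 1), (0, 1), (1, 1), (2, 1), (2, 2), (3, 2)]
No H-H contacts found.

Answer: 0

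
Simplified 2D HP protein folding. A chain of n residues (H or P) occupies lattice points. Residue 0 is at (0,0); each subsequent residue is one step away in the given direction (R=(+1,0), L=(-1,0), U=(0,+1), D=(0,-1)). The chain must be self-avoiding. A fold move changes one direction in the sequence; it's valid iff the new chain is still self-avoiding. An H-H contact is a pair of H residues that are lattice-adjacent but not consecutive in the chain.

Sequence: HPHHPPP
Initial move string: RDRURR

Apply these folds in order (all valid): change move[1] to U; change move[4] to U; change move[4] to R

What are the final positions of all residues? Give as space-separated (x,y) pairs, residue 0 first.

Initial moves: RDRURR
Fold: move[1]->U => RURURR (positions: [(0, 0), (1, 0), (1, 1), (2, 1), (2, 2), (3, 2), (4, 2)])
Fold: move[4]->U => RURUUR (positions: [(0, 0), (1, 0), (1, 1), (2, 1), (2, 2), (2, 3), (3, 3)])
Fold: move[4]->R => RURURR (positions: [(0, 0), (1, 0), (1, 1), (2, 1), (2, 2), (3, 2), (4, 2)])

Answer: (0,0) (1,0) (1,1) (2,1) (2,2) (3,2) (4,2)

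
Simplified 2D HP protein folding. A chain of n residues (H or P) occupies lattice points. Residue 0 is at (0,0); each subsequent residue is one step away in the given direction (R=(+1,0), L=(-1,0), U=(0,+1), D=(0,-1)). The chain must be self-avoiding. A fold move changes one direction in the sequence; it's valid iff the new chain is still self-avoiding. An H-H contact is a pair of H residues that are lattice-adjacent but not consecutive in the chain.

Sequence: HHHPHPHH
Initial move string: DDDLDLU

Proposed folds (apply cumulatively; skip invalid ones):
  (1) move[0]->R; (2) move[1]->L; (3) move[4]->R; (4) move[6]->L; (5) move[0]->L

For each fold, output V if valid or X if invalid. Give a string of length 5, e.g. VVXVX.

Answer: VXXVV

Derivation:
Initial: DDDLDLU -> [(0, 0), (0, -1), (0, -2), (0, -3), (-1, -3), (-1, -4), (-2, -4), (-2, -3)]
Fold 1: move[0]->R => RDDLDLU VALID
Fold 2: move[1]->L => RLDLDLU INVALID (collision), skipped
Fold 3: move[4]->R => RDDLRLU INVALID (collision), skipped
Fold 4: move[6]->L => RDDLDLL VALID
Fold 5: move[0]->L => LDDLDLL VALID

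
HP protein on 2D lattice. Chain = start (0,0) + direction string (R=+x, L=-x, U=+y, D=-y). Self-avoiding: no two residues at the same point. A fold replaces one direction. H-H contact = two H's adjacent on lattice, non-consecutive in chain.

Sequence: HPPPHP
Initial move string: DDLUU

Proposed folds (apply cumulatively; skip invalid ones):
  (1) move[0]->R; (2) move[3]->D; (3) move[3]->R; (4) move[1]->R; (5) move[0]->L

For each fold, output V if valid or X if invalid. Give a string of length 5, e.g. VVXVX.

Answer: XXXXV

Derivation:
Initial: DDLUU -> [(0, 0), (0, -1), (0, -2), (-1, -2), (-1, -1), (-1, 0)]
Fold 1: move[0]->R => RDLUU INVALID (collision), skipped
Fold 2: move[3]->D => DDLDU INVALID (collision), skipped
Fold 3: move[3]->R => DDLRU INVALID (collision), skipped
Fold 4: move[1]->R => DRLUU INVALID (collision), skipped
Fold 5: move[0]->L => LDLUU VALID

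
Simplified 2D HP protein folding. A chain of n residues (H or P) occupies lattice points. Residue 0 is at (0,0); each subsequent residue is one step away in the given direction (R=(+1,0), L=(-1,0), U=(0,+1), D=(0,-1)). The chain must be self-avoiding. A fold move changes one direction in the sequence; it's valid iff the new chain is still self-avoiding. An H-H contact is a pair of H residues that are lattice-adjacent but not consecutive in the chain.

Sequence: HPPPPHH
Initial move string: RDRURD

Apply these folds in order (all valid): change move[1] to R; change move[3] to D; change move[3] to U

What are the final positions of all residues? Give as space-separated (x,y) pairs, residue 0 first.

Answer: (0,0) (1,0) (2,0) (3,0) (3,1) (4,1) (4,0)

Derivation:
Initial moves: RDRURD
Fold: move[1]->R => RRRURD (positions: [(0, 0), (1, 0), (2, 0), (3, 0), (3, 1), (4, 1), (4, 0)])
Fold: move[3]->D => RRRDRD (positions: [(0, 0), (1, 0), (2, 0), (3, 0), (3, -1), (4, -1), (4, -2)])
Fold: move[3]->U => RRRURD (positions: [(0, 0), (1, 0), (2, 0), (3, 0), (3, 1), (4, 1), (4, 0)])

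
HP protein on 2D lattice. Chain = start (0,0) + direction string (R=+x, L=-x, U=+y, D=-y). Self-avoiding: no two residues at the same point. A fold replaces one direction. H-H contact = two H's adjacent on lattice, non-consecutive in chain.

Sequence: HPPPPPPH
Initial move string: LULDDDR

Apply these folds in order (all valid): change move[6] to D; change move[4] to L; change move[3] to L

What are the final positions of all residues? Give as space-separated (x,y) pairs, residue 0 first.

Initial moves: LULDDDR
Fold: move[6]->D => LULDDDD (positions: [(0, 0), (-1, 0), (-1, 1), (-2, 1), (-2, 0), (-2, -1), (-2, -2), (-2, -3)])
Fold: move[4]->L => LULDLDD (positions: [(0, 0), (-1, 0), (-1, 1), (-2, 1), (-2, 0), (-3, 0), (-3, -1), (-3, -2)])
Fold: move[3]->L => LULLLDD (positions: [(0, 0), (-1, 0), (-1, 1), (-2, 1), (-3, 1), (-4, 1), (-4, 0), (-4, -1)])

Answer: (0,0) (-1,0) (-1,1) (-2,1) (-3,1) (-4,1) (-4,0) (-4,-1)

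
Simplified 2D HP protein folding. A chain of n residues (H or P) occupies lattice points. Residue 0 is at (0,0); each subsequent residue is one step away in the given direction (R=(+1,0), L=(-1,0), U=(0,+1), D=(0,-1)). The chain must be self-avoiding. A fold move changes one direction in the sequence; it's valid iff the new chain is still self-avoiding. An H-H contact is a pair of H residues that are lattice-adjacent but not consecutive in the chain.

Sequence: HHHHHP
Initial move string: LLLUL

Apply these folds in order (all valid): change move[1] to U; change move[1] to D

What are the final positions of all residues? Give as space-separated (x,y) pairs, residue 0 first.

Initial moves: LLLUL
Fold: move[1]->U => LULUL (positions: [(0, 0), (-1, 0), (-1, 1), (-2, 1), (-2, 2), (-3, 2)])
Fold: move[1]->D => LDLUL (positions: [(0, 0), (-1, 0), (-1, -1), (-2, -1), (-2, 0), (-3, 0)])

Answer: (0,0) (-1,0) (-1,-1) (-2,-1) (-2,0) (-3,0)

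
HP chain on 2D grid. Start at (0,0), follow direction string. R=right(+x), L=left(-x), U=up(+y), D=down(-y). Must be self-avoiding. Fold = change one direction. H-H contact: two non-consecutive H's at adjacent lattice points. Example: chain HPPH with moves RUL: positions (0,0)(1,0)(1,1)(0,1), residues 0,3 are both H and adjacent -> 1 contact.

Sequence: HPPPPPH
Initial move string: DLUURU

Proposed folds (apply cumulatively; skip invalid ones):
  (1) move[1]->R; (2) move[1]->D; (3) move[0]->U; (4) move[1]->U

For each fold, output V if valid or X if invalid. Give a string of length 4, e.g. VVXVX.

Initial: DLUURU -> [(0, 0), (0, -1), (-1, -1), (-1, 0), (-1, 1), (0, 1), (0, 2)]
Fold 1: move[1]->R => DRUURU VALID
Fold 2: move[1]->D => DDUURU INVALID (collision), skipped
Fold 3: move[0]->U => URUURU VALID
Fold 4: move[1]->U => UUUURU VALID

Answer: VXVV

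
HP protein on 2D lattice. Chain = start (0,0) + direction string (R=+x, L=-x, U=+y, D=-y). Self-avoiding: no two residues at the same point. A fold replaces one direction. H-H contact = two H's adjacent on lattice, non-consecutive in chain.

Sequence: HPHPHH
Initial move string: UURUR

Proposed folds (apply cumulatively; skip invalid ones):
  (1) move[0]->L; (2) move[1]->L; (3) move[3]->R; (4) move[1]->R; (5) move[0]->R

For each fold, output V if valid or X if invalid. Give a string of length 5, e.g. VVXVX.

Initial: UURUR -> [(0, 0), (0, 1), (0, 2), (1, 2), (1, 3), (2, 3)]
Fold 1: move[0]->L => LURUR VALID
Fold 2: move[1]->L => LLRUR INVALID (collision), skipped
Fold 3: move[3]->R => LURRR VALID
Fold 4: move[1]->R => LRRRR INVALID (collision), skipped
Fold 5: move[0]->R => RURRR VALID

Answer: VXVXV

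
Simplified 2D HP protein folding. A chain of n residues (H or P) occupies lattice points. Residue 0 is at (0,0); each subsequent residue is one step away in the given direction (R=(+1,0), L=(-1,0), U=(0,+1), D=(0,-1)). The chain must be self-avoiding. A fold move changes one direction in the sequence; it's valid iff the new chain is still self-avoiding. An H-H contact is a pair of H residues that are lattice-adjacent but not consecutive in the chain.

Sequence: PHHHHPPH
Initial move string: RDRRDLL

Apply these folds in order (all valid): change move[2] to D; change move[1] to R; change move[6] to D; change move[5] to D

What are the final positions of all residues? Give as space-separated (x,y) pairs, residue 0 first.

Answer: (0,0) (1,0) (2,0) (2,-1) (3,-1) (3,-2) (3,-3) (3,-4)

Derivation:
Initial moves: RDRRDLL
Fold: move[2]->D => RDDRDLL (positions: [(0, 0), (1, 0), (1, -1), (1, -2), (2, -2), (2, -3), (1, -3), (0, -3)])
Fold: move[1]->R => RRDRDLL (positions: [(0, 0), (1, 0), (2, 0), (2, -1), (3, -1), (3, -2), (2, -2), (1, -2)])
Fold: move[6]->D => RRDRDLD (positions: [(0, 0), (1, 0), (2, 0), (2, -1), (3, -1), (3, -2), (2, -2), (2, -3)])
Fold: move[5]->D => RRDRDDD (positions: [(0, 0), (1, 0), (2, 0), (2, -1), (3, -1), (3, -2), (3, -3), (3, -4)])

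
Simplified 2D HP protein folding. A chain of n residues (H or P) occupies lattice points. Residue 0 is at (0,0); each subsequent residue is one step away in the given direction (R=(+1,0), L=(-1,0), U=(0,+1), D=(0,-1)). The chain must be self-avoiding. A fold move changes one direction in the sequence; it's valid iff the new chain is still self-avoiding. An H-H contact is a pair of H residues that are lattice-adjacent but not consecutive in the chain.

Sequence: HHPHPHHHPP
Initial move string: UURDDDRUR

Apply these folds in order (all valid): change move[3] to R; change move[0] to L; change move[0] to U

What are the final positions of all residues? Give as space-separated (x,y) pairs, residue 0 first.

Answer: (0,0) (0,1) (0,2) (1,2) (2,2) (2,1) (2,0) (3,0) (3,1) (4,1)

Derivation:
Initial moves: UURDDDRUR
Fold: move[3]->R => UURRDDRUR (positions: [(0, 0), (0, 1), (0, 2), (1, 2), (2, 2), (2, 1), (2, 0), (3, 0), (3, 1), (4, 1)])
Fold: move[0]->L => LURRDDRUR (positions: [(0, 0), (-1, 0), (-1, 1), (0, 1), (1, 1), (1, 0), (1, -1), (2, -1), (2, 0), (3, 0)])
Fold: move[0]->U => UURRDDRUR (positions: [(0, 0), (0, 1), (0, 2), (1, 2), (2, 2), (2, 1), (2, 0), (3, 0), (3, 1), (4, 1)])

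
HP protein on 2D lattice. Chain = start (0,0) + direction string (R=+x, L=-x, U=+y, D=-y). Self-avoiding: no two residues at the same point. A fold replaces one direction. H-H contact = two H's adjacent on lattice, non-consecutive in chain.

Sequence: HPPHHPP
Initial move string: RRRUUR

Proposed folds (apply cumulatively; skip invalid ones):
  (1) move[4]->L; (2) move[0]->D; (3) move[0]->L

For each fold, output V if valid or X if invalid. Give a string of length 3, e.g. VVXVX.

Answer: XVX

Derivation:
Initial: RRRUUR -> [(0, 0), (1, 0), (2, 0), (3, 0), (3, 1), (3, 2), (4, 2)]
Fold 1: move[4]->L => RRRULR INVALID (collision), skipped
Fold 2: move[0]->D => DRRUUR VALID
Fold 3: move[0]->L => LRRUUR INVALID (collision), skipped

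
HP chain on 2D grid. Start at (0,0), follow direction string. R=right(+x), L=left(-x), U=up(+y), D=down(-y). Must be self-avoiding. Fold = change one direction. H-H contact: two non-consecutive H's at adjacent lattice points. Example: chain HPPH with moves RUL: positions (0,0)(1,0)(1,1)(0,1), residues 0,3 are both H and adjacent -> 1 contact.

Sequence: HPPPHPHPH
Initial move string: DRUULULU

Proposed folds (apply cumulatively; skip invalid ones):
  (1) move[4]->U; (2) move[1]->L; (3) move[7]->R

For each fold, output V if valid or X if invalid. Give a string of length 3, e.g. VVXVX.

Initial: DRUULULU -> [(0, 0), (0, -1), (1, -1), (1, 0), (1, 1), (0, 1), (0, 2), (-1, 2), (-1, 3)]
Fold 1: move[4]->U => DRUUUULU VALID
Fold 2: move[1]->L => DLUUUULU VALID
Fold 3: move[7]->R => DLUUUULR INVALID (collision), skipped

Answer: VVX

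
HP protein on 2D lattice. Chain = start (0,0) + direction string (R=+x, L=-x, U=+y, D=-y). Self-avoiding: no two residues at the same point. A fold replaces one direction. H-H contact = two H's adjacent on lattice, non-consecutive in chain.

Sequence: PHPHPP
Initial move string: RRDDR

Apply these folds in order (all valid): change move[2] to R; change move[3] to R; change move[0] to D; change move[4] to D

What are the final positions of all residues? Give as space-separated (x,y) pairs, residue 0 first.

Answer: (0,0) (0,-1) (1,-1) (2,-1) (3,-1) (3,-2)

Derivation:
Initial moves: RRDDR
Fold: move[2]->R => RRRDR (positions: [(0, 0), (1, 0), (2, 0), (3, 0), (3, -1), (4, -1)])
Fold: move[3]->R => RRRRR (positions: [(0, 0), (1, 0), (2, 0), (3, 0), (4, 0), (5, 0)])
Fold: move[0]->D => DRRRR (positions: [(0, 0), (0, -1), (1, -1), (2, -1), (3, -1), (4, -1)])
Fold: move[4]->D => DRRRD (positions: [(0, 0), (0, -1), (1, -1), (2, -1), (3, -1), (3, -2)])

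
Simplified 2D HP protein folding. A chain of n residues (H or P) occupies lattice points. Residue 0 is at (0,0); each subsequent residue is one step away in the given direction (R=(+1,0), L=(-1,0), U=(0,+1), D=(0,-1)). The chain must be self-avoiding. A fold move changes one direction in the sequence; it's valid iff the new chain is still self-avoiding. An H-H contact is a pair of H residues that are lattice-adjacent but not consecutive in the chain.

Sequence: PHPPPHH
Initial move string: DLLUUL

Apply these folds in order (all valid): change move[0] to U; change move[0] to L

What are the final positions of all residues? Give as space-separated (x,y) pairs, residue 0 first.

Initial moves: DLLUUL
Fold: move[0]->U => ULLUUL (positions: [(0, 0), (0, 1), (-1, 1), (-2, 1), (-2, 2), (-2, 3), (-3, 3)])
Fold: move[0]->L => LLLUUL (positions: [(0, 0), (-1, 0), (-2, 0), (-3, 0), (-3, 1), (-3, 2), (-4, 2)])

Answer: (0,0) (-1,0) (-2,0) (-3,0) (-3,1) (-3,2) (-4,2)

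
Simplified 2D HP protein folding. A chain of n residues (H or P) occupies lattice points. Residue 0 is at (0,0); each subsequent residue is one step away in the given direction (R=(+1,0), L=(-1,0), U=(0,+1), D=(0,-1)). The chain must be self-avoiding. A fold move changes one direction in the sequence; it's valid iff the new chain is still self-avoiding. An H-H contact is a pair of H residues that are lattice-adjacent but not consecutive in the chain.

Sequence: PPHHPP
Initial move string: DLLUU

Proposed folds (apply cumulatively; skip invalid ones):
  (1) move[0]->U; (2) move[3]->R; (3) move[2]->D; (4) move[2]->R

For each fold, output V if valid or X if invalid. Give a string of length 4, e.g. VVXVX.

Answer: VXXX

Derivation:
Initial: DLLUU -> [(0, 0), (0, -1), (-1, -1), (-2, -1), (-2, 0), (-2, 1)]
Fold 1: move[0]->U => ULLUU VALID
Fold 2: move[3]->R => ULLRU INVALID (collision), skipped
Fold 3: move[2]->D => ULDUU INVALID (collision), skipped
Fold 4: move[2]->R => ULRUU INVALID (collision), skipped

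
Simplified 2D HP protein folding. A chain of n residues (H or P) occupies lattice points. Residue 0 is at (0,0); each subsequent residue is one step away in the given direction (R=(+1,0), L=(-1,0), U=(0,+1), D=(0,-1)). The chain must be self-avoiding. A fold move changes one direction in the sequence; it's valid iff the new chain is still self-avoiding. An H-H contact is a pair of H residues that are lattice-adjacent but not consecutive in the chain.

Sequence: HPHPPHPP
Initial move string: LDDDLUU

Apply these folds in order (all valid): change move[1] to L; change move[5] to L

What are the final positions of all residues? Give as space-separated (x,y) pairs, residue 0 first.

Initial moves: LDDDLUU
Fold: move[1]->L => LLDDLUU (positions: [(0, 0), (-1, 0), (-2, 0), (-2, -1), (-2, -2), (-3, -2), (-3, -1), (-3, 0)])
Fold: move[5]->L => LLDDLLU (positions: [(0, 0), (-1, 0), (-2, 0), (-2, -1), (-2, -2), (-3, -2), (-4, -2), (-4, -1)])

Answer: (0,0) (-1,0) (-2,0) (-2,-1) (-2,-2) (-3,-2) (-4,-2) (-4,-1)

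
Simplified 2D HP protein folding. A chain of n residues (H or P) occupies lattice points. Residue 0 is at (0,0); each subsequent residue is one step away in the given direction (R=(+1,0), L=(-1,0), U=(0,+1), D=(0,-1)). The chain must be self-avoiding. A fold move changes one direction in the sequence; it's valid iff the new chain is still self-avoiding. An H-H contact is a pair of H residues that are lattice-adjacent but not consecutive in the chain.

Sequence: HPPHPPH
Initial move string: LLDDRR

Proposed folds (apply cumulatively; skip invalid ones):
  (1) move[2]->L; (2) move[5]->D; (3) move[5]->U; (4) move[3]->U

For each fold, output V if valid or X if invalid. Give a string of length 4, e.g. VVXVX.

Initial: LLDDRR -> [(0, 0), (-1, 0), (-2, 0), (-2, -1), (-2, -2), (-1, -2), (0, -2)]
Fold 1: move[2]->L => LLLDRR VALID
Fold 2: move[5]->D => LLLDRD VALID
Fold 3: move[5]->U => LLLDRU INVALID (collision), skipped
Fold 4: move[3]->U => LLLURD INVALID (collision), skipped

Answer: VVXX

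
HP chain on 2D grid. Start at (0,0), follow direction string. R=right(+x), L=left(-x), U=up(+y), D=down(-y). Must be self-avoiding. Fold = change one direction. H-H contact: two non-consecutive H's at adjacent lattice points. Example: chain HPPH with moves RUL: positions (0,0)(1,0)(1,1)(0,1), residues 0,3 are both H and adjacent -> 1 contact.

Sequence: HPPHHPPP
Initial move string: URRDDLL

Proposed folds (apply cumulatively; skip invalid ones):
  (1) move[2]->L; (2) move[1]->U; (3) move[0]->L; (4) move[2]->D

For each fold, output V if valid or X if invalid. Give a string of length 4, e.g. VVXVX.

Answer: XXXV

Derivation:
Initial: URRDDLL -> [(0, 0), (0, 1), (1, 1), (2, 1), (2, 0), (2, -1), (1, -1), (0, -1)]
Fold 1: move[2]->L => URLDDLL INVALID (collision), skipped
Fold 2: move[1]->U => UURDDLL INVALID (collision), skipped
Fold 3: move[0]->L => LRRDDLL INVALID (collision), skipped
Fold 4: move[2]->D => URDDDLL VALID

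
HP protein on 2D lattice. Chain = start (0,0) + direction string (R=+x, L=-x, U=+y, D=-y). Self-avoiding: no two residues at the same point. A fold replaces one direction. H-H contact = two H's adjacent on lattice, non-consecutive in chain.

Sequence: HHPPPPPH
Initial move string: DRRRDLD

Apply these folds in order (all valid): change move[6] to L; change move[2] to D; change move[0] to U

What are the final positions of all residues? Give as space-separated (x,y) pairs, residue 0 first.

Initial moves: DRRRDLD
Fold: move[6]->L => DRRRDLL (positions: [(0, 0), (0, -1), (1, -1), (2, -1), (3, -1), (3, -2), (2, -2), (1, -2)])
Fold: move[2]->D => DRDRDLL (positions: [(0, 0), (0, -1), (1, -1), (1, -2), (2, -2), (2, -3), (1, -3), (0, -3)])
Fold: move[0]->U => URDRDLL (positions: [(0, 0), (0, 1), (1, 1), (1, 0), (2, 0), (2, -1), (1, -1), (0, -1)])

Answer: (0,0) (0,1) (1,1) (1,0) (2,0) (2,-1) (1,-1) (0,-1)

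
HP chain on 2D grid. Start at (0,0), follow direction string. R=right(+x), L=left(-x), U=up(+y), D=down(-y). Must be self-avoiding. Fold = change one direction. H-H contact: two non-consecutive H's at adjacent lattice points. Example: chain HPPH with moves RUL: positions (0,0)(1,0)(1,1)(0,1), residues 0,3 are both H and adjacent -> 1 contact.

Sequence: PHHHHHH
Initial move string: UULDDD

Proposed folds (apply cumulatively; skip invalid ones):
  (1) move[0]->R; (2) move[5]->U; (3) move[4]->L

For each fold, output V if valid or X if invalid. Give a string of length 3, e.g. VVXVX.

Initial: UULDDD -> [(0, 0), (0, 1), (0, 2), (-1, 2), (-1, 1), (-1, 0), (-1, -1)]
Fold 1: move[0]->R => RULDDD INVALID (collision), skipped
Fold 2: move[5]->U => UULDDU INVALID (collision), skipped
Fold 3: move[4]->L => UULDLD VALID

Answer: XXV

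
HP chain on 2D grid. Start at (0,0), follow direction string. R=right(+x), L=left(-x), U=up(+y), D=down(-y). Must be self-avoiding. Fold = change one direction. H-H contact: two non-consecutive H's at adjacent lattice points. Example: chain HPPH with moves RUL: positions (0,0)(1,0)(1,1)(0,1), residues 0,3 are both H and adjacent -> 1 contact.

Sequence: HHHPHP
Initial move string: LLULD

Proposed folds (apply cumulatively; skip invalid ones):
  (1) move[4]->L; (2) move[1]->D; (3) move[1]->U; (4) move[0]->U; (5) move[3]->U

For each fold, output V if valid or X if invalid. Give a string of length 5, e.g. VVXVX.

Answer: VXVVV

Derivation:
Initial: LLULD -> [(0, 0), (-1, 0), (-2, 0), (-2, 1), (-3, 1), (-3, 0)]
Fold 1: move[4]->L => LLULL VALID
Fold 2: move[1]->D => LDULL INVALID (collision), skipped
Fold 3: move[1]->U => LUULL VALID
Fold 4: move[0]->U => UUULL VALID
Fold 5: move[3]->U => UUUUL VALID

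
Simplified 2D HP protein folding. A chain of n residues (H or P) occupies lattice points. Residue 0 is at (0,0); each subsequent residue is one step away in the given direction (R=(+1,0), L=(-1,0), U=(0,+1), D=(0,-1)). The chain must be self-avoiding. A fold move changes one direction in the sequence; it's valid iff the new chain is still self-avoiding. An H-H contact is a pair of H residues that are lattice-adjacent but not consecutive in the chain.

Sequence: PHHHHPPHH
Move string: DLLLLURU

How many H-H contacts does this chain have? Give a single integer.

Answer: 1

Derivation:
Positions: [(0, 0), (0, -1), (-1, -1), (-2, -1), (-3, -1), (-4, -1), (-4, 0), (-3, 0), (-3, 1)]
H-H contact: residue 4 @(-3,-1) - residue 7 @(-3, 0)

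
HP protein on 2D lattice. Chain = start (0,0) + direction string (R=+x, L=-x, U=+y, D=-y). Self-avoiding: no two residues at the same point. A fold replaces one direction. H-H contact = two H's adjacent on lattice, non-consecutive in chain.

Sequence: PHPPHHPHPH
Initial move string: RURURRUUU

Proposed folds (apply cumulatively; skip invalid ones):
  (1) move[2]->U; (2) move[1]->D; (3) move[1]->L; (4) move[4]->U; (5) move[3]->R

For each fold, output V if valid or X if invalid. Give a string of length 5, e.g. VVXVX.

Initial: RURURRUUU -> [(0, 0), (1, 0), (1, 1), (2, 1), (2, 2), (3, 2), (4, 2), (4, 3), (4, 4), (4, 5)]
Fold 1: move[2]->U => RUUURRUUU VALID
Fold 2: move[1]->D => RDUURRUUU INVALID (collision), skipped
Fold 3: move[1]->L => RLUURRUUU INVALID (collision), skipped
Fold 4: move[4]->U => RUUUURUUU VALID
Fold 5: move[3]->R => RUURURUUU VALID

Answer: VXXVV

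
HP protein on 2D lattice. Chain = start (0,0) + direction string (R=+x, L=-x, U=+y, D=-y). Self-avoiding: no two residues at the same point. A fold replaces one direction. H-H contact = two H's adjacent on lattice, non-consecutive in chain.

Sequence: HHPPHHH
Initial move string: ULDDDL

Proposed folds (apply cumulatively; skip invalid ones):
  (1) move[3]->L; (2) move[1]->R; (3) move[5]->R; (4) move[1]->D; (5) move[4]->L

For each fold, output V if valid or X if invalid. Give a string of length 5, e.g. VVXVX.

Initial: ULDDDL -> [(0, 0), (0, 1), (-1, 1), (-1, 0), (-1, -1), (-1, -2), (-2, -2)]
Fold 1: move[3]->L => ULDLDL VALID
Fold 2: move[1]->R => URDLDL INVALID (collision), skipped
Fold 3: move[5]->R => ULDLDR VALID
Fold 4: move[1]->D => UDDLDR INVALID (collision), skipped
Fold 5: move[4]->L => ULDLLR INVALID (collision), skipped

Answer: VXVXX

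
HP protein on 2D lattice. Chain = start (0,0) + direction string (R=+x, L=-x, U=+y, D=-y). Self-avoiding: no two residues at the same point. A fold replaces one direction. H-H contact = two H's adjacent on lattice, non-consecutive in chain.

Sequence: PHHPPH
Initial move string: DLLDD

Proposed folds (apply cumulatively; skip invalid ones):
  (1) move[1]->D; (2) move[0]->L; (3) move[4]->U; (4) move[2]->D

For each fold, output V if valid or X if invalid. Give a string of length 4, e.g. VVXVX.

Answer: VVXV

Derivation:
Initial: DLLDD -> [(0, 0), (0, -1), (-1, -1), (-2, -1), (-2, -2), (-2, -3)]
Fold 1: move[1]->D => DDLDD VALID
Fold 2: move[0]->L => LDLDD VALID
Fold 3: move[4]->U => LDLDU INVALID (collision), skipped
Fold 4: move[2]->D => LDDDD VALID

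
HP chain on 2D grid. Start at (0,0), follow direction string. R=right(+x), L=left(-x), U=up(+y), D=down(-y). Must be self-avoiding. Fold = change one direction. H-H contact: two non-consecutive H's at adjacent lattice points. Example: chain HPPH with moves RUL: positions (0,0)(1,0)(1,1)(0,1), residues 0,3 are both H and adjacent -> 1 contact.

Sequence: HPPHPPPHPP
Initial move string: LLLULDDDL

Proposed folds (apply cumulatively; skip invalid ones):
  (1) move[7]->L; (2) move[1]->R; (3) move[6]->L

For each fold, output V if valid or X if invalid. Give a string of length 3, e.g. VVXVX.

Answer: VXV

Derivation:
Initial: LLLULDDDL -> [(0, 0), (-1, 0), (-2, 0), (-3, 0), (-3, 1), (-4, 1), (-4, 0), (-4, -1), (-4, -2), (-5, -2)]
Fold 1: move[7]->L => LLLULDDLL VALID
Fold 2: move[1]->R => LRLULDDLL INVALID (collision), skipped
Fold 3: move[6]->L => LLLULDLLL VALID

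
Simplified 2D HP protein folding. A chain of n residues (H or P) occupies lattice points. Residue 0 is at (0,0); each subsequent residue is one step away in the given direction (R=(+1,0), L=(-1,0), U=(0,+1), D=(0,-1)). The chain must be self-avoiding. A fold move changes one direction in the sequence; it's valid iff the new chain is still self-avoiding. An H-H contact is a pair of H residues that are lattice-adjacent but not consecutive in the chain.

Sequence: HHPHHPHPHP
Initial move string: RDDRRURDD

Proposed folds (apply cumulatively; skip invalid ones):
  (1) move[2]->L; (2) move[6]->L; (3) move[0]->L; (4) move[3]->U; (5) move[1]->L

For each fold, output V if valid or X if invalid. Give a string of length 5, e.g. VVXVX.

Answer: XXVXX

Derivation:
Initial: RDDRRURDD -> [(0, 0), (1, 0), (1, -1), (1, -2), (2, -2), (3, -2), (3, -1), (4, -1), (4, -2), (4, -3)]
Fold 1: move[2]->L => RDLRRURDD INVALID (collision), skipped
Fold 2: move[6]->L => RDDRRULDD INVALID (collision), skipped
Fold 3: move[0]->L => LDDRRURDD VALID
Fold 4: move[3]->U => LDDURURDD INVALID (collision), skipped
Fold 5: move[1]->L => LLDRRURDD INVALID (collision), skipped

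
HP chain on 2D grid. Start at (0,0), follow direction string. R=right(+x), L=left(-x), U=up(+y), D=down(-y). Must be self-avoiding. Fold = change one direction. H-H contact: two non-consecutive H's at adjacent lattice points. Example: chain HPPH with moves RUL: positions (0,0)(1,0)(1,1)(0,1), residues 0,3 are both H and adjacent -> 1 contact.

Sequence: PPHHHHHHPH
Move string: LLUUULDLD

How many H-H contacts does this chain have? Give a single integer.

Positions: [(0, 0), (-1, 0), (-2, 0), (-2, 1), (-2, 2), (-2, 3), (-3, 3), (-3, 2), (-4, 2), (-4, 1)]
H-H contact: residue 4 @(-2,2) - residue 7 @(-3, 2)

Answer: 1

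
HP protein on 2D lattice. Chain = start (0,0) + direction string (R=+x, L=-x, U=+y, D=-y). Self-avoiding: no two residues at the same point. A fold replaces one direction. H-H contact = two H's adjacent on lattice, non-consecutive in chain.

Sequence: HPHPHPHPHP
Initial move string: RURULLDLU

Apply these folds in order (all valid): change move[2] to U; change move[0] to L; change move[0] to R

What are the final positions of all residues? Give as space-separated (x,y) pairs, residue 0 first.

Initial moves: RURULLDLU
Fold: move[2]->U => RUUULLDLU (positions: [(0, 0), (1, 0), (1, 1), (1, 2), (1, 3), (0, 3), (-1, 3), (-1, 2), (-2, 2), (-2, 3)])
Fold: move[0]->L => LUUULLDLU (positions: [(0, 0), (-1, 0), (-1, 1), (-1, 2), (-1, 3), (-2, 3), (-3, 3), (-3, 2), (-4, 2), (-4, 3)])
Fold: move[0]->R => RUUULLDLU (positions: [(0, 0), (1, 0), (1, 1), (1, 2), (1, 3), (0, 3), (-1, 3), (-1, 2), (-2, 2), (-2, 3)])

Answer: (0,0) (1,0) (1,1) (1,2) (1,3) (0,3) (-1,3) (-1,2) (-2,2) (-2,3)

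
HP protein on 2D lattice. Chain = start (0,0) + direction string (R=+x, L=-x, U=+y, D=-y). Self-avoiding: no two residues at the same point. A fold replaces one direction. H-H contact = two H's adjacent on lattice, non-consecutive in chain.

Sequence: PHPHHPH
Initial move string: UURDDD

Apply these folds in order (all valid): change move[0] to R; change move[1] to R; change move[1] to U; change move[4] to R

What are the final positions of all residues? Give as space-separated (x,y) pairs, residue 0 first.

Answer: (0,0) (1,0) (1,1) (2,1) (2,0) (3,0) (3,-1)

Derivation:
Initial moves: UURDDD
Fold: move[0]->R => RURDDD (positions: [(0, 0), (1, 0), (1, 1), (2, 1), (2, 0), (2, -1), (2, -2)])
Fold: move[1]->R => RRRDDD (positions: [(0, 0), (1, 0), (2, 0), (3, 0), (3, -1), (3, -2), (3, -3)])
Fold: move[1]->U => RURDDD (positions: [(0, 0), (1, 0), (1, 1), (2, 1), (2, 0), (2, -1), (2, -2)])
Fold: move[4]->R => RURDRD (positions: [(0, 0), (1, 0), (1, 1), (2, 1), (2, 0), (3, 0), (3, -1)])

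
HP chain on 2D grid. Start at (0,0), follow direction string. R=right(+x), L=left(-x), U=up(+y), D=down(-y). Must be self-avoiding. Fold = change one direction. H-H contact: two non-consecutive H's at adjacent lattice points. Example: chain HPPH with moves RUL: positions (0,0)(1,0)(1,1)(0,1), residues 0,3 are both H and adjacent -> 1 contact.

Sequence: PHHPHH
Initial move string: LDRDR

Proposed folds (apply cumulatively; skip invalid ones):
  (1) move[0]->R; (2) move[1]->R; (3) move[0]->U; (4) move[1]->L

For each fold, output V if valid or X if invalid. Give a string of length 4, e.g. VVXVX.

Answer: VVVX

Derivation:
Initial: LDRDR -> [(0, 0), (-1, 0), (-1, -1), (0, -1), (0, -2), (1, -2)]
Fold 1: move[0]->R => RDRDR VALID
Fold 2: move[1]->R => RRRDR VALID
Fold 3: move[0]->U => URRDR VALID
Fold 4: move[1]->L => ULRDR INVALID (collision), skipped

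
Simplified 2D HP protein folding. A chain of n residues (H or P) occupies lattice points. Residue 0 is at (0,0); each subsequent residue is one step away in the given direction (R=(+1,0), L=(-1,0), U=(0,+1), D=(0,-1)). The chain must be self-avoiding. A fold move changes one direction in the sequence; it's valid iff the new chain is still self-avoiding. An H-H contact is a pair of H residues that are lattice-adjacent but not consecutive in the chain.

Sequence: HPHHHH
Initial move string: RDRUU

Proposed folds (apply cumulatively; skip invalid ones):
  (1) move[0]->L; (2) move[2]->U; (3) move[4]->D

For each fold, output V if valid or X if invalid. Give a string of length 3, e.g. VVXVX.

Initial: RDRUU -> [(0, 0), (1, 0), (1, -1), (2, -1), (2, 0), (2, 1)]
Fold 1: move[0]->L => LDRUU INVALID (collision), skipped
Fold 2: move[2]->U => RDUUU INVALID (collision), skipped
Fold 3: move[4]->D => RDRUD INVALID (collision), skipped

Answer: XXX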